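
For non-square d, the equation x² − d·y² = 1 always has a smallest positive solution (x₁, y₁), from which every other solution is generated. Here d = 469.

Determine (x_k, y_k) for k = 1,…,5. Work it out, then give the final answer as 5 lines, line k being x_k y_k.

137215 6336
37655912449 1738788480
10333912053241855 477175722560064
2835935484733506355201 130951333540419575040
778265775065082237004568575 35936974463020168255667136

√469 → a₀=21, period (1,1,1,10,6,10,1,1,1,42); ℓ=10 even so k=9
step 0: (21, 1)  from 21·(1,0) + (0,1)
step 1: (22, 1)  from 1·(21,1) + (1,0)
step 2: (43, 2)  from 1·(22,1) + (21,1)
step 3: (65, 3)  from 1·(43,2) + (22,1)
…
step 5: (4223, 195)  from 6·(693,32) + (65,3)
step 6: (42923, 1982)  from 10·(4223,195) + (693,32)
…
step 8: (90069, 4159)  from 1·(47146,2177) + (42923,1982)
step 9: (137215, 6336)  from 1·(90069,4159) + (47146,2177)
→ (137215, 6336).  Check: 137215²=18827956225, 469·6336²=18827956224, difference 1.
k=2:  x_2 = 137215·137215+469·6336·6336 = 37655912449,  y_2 = 137215·6336+6336·137215 = 1738788480
k=3:  x_3 = 137215·37655912449+469·6336·1738788480 = 10333912053241855,  y_3 = 137215·1738788480+6336·37655912449 = 477175722560064
k=4:  x_4 = 137215·10333912053241855+469·6336·477175722560064 = 2835935484733506355201,  y_4 = 137215·477175722560064+6336·10333912053241855 = 130951333540419575040
k=5:  x_5 = 137215·2835935484733506355201+469·6336·130951333540419575040 = 778265775065082237004568575,  y_5 = 137215·130951333540419575040+6336·2835935484733506355201 = 35936974463020168255667136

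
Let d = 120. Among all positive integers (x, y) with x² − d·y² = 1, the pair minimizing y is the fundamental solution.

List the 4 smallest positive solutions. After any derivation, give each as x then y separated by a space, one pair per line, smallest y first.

11 1
241 22
5291 483
116161 10604

[10; 1,20] for √120; ℓ=2 ⇒ convergent index 1
i=0: a=10 ⇒ p=10, q=1
i=1: a=1 ⇒ p=11, q=1
fundamental: x₁=11, y₁=1  (since 121 − 120·1 = 1)
n=2: (11,1)∘(11,1) = (11·11+120·1·1, 11·1+1·11) = (241,22)
n=3: (241,22)∘(11,1) = (11·241+120·1·22, 11·22+1·241) = (5291,483)
n=4: (5291,483)∘(11,1) = (11·5291+120·1·483, 11·483+1·5291) = (116161,10604)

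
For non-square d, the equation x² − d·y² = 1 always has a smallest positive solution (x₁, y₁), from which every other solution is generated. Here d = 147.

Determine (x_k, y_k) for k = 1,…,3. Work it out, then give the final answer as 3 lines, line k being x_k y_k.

97 8
18817 1552
3650401 301080

√147 = [12; 8,24, …], period ℓ=2 (even) → k=1
k=0  a_k=12  p_k/q_k = 12/1
k=1  a_k=8  p_k/q_k = 97/8
fundamental: x₁=97, y₁=8  (since 9409 − 147·64 = 1)
(x_2, y_2) = (97·97 + 147·8·8, 97·8 + 8·97) = (18817, 1552)
(x_3, y_3) = (97·18817 + 147·8·1552, 97·1552 + 8·18817) = (3650401, 301080)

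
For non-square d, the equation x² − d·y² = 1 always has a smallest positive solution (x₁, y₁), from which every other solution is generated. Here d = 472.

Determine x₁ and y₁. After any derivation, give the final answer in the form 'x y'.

306917 14127

√472 → a₀=21, period (1,2,1,1,1,…,2,1,42); ℓ=14 even so k=13
step 0: (21, 1)  from 21·(1,0) + (0,1)
…
step 4: (152, 7)  from 1·(87,4) + (65,3)
…
step 6: (1108, 51)  from 4·(239,11) + (152,7)
…
step 9: (30003, 1381)  from 1·(24224,1115) + (5779,266)
…
step 12: (222687, 10250)  from 2·(84230,3877) + (54227,2496)
step 13: (306917, 14127)  from 1·(222687,10250) + (84230,3877)
(x₁, y₁) = (306917, 14127);  306917² − 472·14127² = 1 ✓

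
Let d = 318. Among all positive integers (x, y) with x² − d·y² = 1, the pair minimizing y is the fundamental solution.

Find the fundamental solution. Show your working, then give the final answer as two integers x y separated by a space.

107 6

√318 = [17; 1,4,1,34, …], period ℓ=4 (even) → k=3
k=0  a_k=17  p_k/q_k = 17/1
…
k=2  a_k=4  p_k/q_k = 89/5
k=3  a_k=1  p_k/q_k = 107/6
(x₁, y₁) = (107, 6);  107² − 318·6² = 1 ✓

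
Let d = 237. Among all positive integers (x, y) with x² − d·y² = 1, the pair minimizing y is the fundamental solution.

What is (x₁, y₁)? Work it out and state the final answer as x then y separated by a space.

228151 14820

√237 → a₀=15, period (2,1,1,7,10,7,1,1,2,30); ℓ=10 even so k=9
k=0  a_k=15  p_k/q_k = 15/1
k=1  a_k=2  p_k/q_k = 31/2
k=2  a_k=1  p_k/q_k = 46/3
…
k=4  a_k=7  p_k/q_k = 585/38
k=5  a_k=10  p_k/q_k = 5927/385
k=6  a_k=7  p_k/q_k = 42074/2733
k=7  a_k=1  p_k/q_k = 48001/3118
k=8  a_k=1  p_k/q_k = 90075/5851
k=9  a_k=2  p_k/q_k = 228151/14820
→ (228151, 14820).  Check: 228151²=52052878801, 237·14820²=52052878800, difference 1.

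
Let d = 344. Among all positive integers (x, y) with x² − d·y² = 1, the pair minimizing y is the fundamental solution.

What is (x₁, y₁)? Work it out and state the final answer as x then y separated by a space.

d=344: √d = [18; 1,1,4,1,3,1,4,1,1,36] (ℓ=10, even), read p_9/q_9
a_0=18:  p_0=18·1+0=18,  q_0=18·0+1=1
…
a_3=4:  p_3=4·37+19=167,  q_3=4·2+1=9
…
a_5=3:  p_5=3·204+167=779,  q_5=3·11+9=42
…
a_7=4:  p_7=4·983+779=4711,  q_7=4·53+42=254
a_8=1:  p_8=1·4711+983=5694,  q_8=1·254+53=307
a_9=1:  p_9=1·5694+4711=10405,  q_9=1·307+254=561
(x₁, y₁) = (10405, 561);  10405² − 344·561² = 1 ✓

10405 561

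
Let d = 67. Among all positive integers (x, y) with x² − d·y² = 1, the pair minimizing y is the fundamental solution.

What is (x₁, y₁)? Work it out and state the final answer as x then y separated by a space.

[8; 5,2,1,1,7,1,1,2,5,16] for √67; ℓ=10 ⇒ convergent index 9
i=0: a=8 ⇒ p=8, q=1
i=1: a=5 ⇒ p=41, q=5
i=2: a=2 ⇒ p=90, q=11
i=3: a=1 ⇒ p=131, q=16
i=4: a=1 ⇒ p=221, q=27
…
i=6: a=1 ⇒ p=1899, q=232
i=7: a=1 ⇒ p=3577, q=437
i=8: a=2 ⇒ p=9053, q=1106
i=9: a=5 ⇒ p=48842, q=5967
(x₁, y₁) = (48842, 5967);  48842² − 67·5967² = 1 ✓

48842 5967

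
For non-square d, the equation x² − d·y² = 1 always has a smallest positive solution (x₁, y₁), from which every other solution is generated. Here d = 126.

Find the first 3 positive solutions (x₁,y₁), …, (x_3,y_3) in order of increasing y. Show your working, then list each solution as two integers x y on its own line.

449 40
403201 35920
362074049 32256120

d=126: √d = [11; 4,2,4,22] (ℓ=4, even), read p_3/q_3
a_0=11:  p_0=11·1+0=11,  q_0=11·0+1=1
a_1=4:  p_1=4·11+1=45,  q_1=4·1+0=4
a_2=2:  p_2=2·45+11=101,  q_2=2·4+1=9
a_3=4:  p_3=4·101+45=449,  q_3=4·9+4=40
→ (449, 40).  Check: 449²=201601, 126·40²=201600, difference 1.
(449+40√126)^2 = 403201 + 35920√126
(449+40√126)^3 = 362074049 + 32256120√126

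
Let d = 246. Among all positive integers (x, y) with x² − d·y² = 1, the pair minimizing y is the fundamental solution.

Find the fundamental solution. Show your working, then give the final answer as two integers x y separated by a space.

√246 = [15; 1,2,5,1,14,1,5,2,1,30, …], period ℓ=10 (even) → k=9
k=0  a_k=15  p_k/q_k = 15/1
k=1  a_k=1  p_k/q_k = 16/1
k=2  a_k=2  p_k/q_k = 47/3
k=3  a_k=5  p_k/q_k = 251/16
k=4  a_k=1  p_k/q_k = 298/19
k=5  a_k=14  p_k/q_k = 4423/282
…
k=8  a_k=2  p_k/q_k = 60777/3875
k=9  a_k=1  p_k/q_k = 88805/5662
→ (88805, 5662).  Check: 88805²=7886328025, 246·5662²=7886328024, difference 1.

88805 5662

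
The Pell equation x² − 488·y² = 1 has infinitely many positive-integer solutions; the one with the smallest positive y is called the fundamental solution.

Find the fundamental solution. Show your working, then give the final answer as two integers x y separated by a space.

d=488: √d = [22; 11,44] (ℓ=2, even), read p_1/q_1
a_0=22:  p_0=22·1+0=22,  q_0=22·0+1=1
a_1=11:  p_1=11·22+1=243,  q_1=11·1+0=11
fundamental: x₁=243, y₁=11  (since 59049 − 488·121 = 1)

243 11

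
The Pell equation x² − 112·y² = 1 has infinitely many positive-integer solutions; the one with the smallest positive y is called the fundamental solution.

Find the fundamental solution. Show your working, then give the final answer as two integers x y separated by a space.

√112 → a₀=10, period (1,1,2,1,1,20); ℓ=6 even so k=5
k=0  a_k=10  p_k/q_k = 10/1
…
k=2  a_k=1  p_k/q_k = 21/2
…
k=4  a_k=1  p_k/q_k = 74/7
k=5  a_k=1  p_k/q_k = 127/12
(x₁, y₁) = (127, 12);  127² − 112·12² = 1 ✓

127 12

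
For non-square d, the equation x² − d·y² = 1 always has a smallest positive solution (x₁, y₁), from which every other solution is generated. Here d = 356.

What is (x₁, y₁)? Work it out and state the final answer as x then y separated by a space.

500001 26500

√356 → a₀=18, period (1,6,1,1,2,…,6,1,36); ℓ=14 even so k=13
a_0=18:  p_0=18·1+0=18,  q_0=18·0+1=1
a_1=1:  p_1=1·18+1=19,  q_1=1·1+0=1
a_2=6:  p_2=6·19+18=132,  q_2=6·1+1=7
…
a_4=1:  p_4=1·151+132=283,  q_4=1·8+7=15
a_5=2:  p_5=2·283+151=717,  q_5=2·15+8=38
a_6=1:  p_6=1·717+283=1000,  q_6=1·38+15=53
…
a_8=1:  p_8=1·8717+1000=9717,  q_8=1·462+53=515
…
a_10=1:  p_10=1·28151+9717=37868,  q_10=1·1492+515=2007
a_11=1:  p_11=1·37868+28151=66019,  q_11=1·2007+1492=3499
a_12=6:  p_12=6·66019+37868=433982,  q_12=6·3499+2007=23001
a_13=1:  p_13=1·433982+66019=500001,  q_13=1·23001+3499=26500
(x₁, y₁) = (500001, 26500);  500001² − 356·26500² = 1 ✓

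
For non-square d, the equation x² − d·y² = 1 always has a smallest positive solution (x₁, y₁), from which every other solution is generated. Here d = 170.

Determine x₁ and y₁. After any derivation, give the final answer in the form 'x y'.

d=170: √d = [13; 26] (ℓ=1, odd), read p_1/q_1
k=0  a_k=13  p_k/q_k = 13/1
k=1  a_k=26  p_k/q_k = 339/26
fundamental: x₁=339, y₁=26  (since 114921 − 170·676 = 1)

339 26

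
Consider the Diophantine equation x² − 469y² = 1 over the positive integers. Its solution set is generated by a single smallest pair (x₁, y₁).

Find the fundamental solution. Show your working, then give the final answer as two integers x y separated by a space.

137215 6336

√469 = [21; 1,1,1,10,6,10,1,1,1,42, …], period ℓ=10 (even) → k=9
a_0=21:  p_0=21·1+0=21,  q_0=21·0+1=1
a_1=1:  p_1=1·21+1=22,  q_1=1·1+0=1
a_2=1:  p_2=1·22+21=43,  q_2=1·1+1=2
…
a_4=10:  p_4=10·65+43=693,  q_4=10·3+2=32
a_5=6:  p_5=6·693+65=4223,  q_5=6·32+3=195
…
a_7=1:  p_7=1·42923+4223=47146,  q_7=1·1982+195=2177
a_8=1:  p_8=1·47146+42923=90069,  q_8=1·2177+1982=4159
a_9=1:  p_9=1·90069+47146=137215,  q_9=1·4159+2177=6336
(x₁, y₁) = (137215, 6336);  137215² − 469·6336² = 1 ✓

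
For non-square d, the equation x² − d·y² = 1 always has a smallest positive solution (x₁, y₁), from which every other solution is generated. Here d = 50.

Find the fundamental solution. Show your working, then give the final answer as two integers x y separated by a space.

√50 → a₀=7, period (14); ℓ=1 odd so k=1
i=0: a=7 ⇒ p=7, q=1
i=1: a=14 ⇒ p=99, q=14
fundamental: x₁=99, y₁=14  (since 9801 − 50·196 = 1)

99 14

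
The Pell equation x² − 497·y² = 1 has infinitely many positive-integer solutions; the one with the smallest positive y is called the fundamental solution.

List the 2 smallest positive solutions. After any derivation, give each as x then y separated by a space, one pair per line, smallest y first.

√497 → a₀=22, period (3,2,2,5,6,5,2,2,3,44); ℓ=10 even so k=9
i=0: a=22 ⇒ p=22, q=1
i=1: a=3 ⇒ p=67, q=3
i=2: a=2 ⇒ p=156, q=7
i=3: a=2 ⇒ p=379, q=17
…
i=6: a=5 ⇒ p=65476, q=2937
i=7: a=2 ⇒ p=143637, q=6443
i=8: a=2 ⇒ p=352750, q=15823
i=9: a=3 ⇒ p=1201887, q=53912
(x₁, y₁) = (1201887, 53912);  1201887² − 497·53912² = 1 ✓
k=2:  x_2 = 1201887·1201887+497·53912·53912 = 2889064721537,  y_2 = 1201887·53912+53912·1201887 = 129592263888

1201887 53912
2889064721537 129592263888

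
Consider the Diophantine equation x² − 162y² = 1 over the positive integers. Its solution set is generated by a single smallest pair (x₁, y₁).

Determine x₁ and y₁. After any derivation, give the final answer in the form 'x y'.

d=162: √d = [12; 1,2,1,2,12,2,1,2,1,24] (ℓ=10, even), read p_9/q_9
i=0: a=12 ⇒ p=12, q=1
…
i=2: a=2 ⇒ p=38, q=3
i=3: a=1 ⇒ p=51, q=4
i=4: a=2 ⇒ p=140, q=11
i=5: a=12 ⇒ p=1731, q=136
i=6: a=2 ⇒ p=3602, q=283
i=7: a=1 ⇒ p=5333, q=419
i=8: a=2 ⇒ p=14268, q=1121
i=9: a=1 ⇒ p=19601, q=1540
(x₁, y₁) = (19601, 1540);  19601² − 162·1540² = 1 ✓

19601 1540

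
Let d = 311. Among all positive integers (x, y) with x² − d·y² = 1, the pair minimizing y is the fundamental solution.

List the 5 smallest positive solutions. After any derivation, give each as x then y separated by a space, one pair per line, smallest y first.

16883880 957397
570130807708799 32329152120720
19252040283316857636360 1091683049815963029803
650098275797375082487964044801 36863691222253451430108430560
21952362553539551163393489436611779400 1244804277907160115380508441163715797

√311 = [17; 1,1,1,2,1,…,1,1,34, …], period ℓ=16 (even) → k=15
i=0: a=17 ⇒ p=17, q=1
i=1: a=1 ⇒ p=18, q=1
…
i=3: a=1 ⇒ p=53, q=3
…
i=5: a=1 ⇒ p=194, q=11
…
i=9: a=3 ⇒ p=217583, q=12338
…
i=11: a=1 ⇒ p=1594239, q=90401
…
i=13: a=1 ⇒ p=6159373, q=349266
i=14: a=1 ⇒ p=10724507, q=608131
i=15: a=1 ⇒ p=16883880, q=957397
fundamental: x₁=16883880, y₁=957397  (since 285065403854400 − 311·916609015609 = 1)
(x_2, y_2) = (16883880·16883880 + 311·957397·957397, 16883880·957397 + 957397·16883880) = (570130807708799, 32329152120720)
(x_3, y_3) = (16883880·570130807708799 + 311·957397·32329152120720, 16883880·32329152120720 + 957397·570130807708799) = (19252040283316857636360, 1091683049815963029803)
(x_4, y_4) = (16883880·19252040283316857636360 + 311·957397·1091683049815963029803, 16883880·1091683049815963029803 + 957397·19252040283316857636360) = (650098275797375082487964044801, 36863691222253451430108430560)
(x_5, y_5) = (16883880·650098275797375082487964044801 + 311·957397·36863691222253451430108430560, 16883880·36863691222253451430108430560 + 957397·650098275797375082487964044801) = (21952362553539551163393489436611779400, 1244804277907160115380508441163715797)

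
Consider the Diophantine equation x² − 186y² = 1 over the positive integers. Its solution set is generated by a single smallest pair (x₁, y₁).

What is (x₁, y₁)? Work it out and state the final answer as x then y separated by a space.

7501 550

d=186: √d = [13; 1,1,1,3,4,3,1,1,1,26] (ℓ=10, even), read p_9/q_9
a_0=13:  p_0=13·1+0=13,  q_0=13·0+1=1
a_1=1:  p_1=1·13+1=14,  q_1=1·1+0=1
…
a_3=1:  p_3=1·27+14=41,  q_3=1·2+1=3
…
a_8=1:  p_8=1·2714+2073=4787,  q_8=1·199+152=351
a_9=1:  p_9=1·4787+2714=7501,  q_9=1·351+199=550
(x₁, y₁) = (7501, 550);  7501² − 186·550² = 1 ✓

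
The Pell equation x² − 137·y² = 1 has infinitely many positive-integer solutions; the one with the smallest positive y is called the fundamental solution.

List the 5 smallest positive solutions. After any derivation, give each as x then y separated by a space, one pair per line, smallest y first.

[11; 1,2,2,1,1,2,2,1,22] for √137; ℓ=9 ⇒ convergent index 17
step 0: (11, 1)  from 11·(1,0) + (0,1)
…
step 7: (1229, 105)  from 2·(515,44) + (199,17)
step 8: (1744, 149)  from 1·(1229,105) + (515,44)
…
step 12: (285899, 24426)  from 2·(122279,10447) + (41341,3532)
…
step 14: (694077, 59299)  from 1·(408178,34873) + (285899,24426)
…
step 16: (4286741, 366241)  from 2·(1796332,153471) + (694077,59299)
step 17: (6083073, 519712)  from 1·(4286741,366241) + (1796332,153471)
(x₁, y₁) = (6083073, 519712);  6083073² − 137·519712² = 1 ✓
k=2:  x_2 = 6083073·6083073+137·519712·519712 = 74007554246657,  y_2 = 6083073·519712+519712·6083073 = 6322892069952
k=3:  x_3 = 6083073·74007554246657+137·519712·6322892069952 = 900386710067742990849,  y_3 = 6083073·6322892069952+519712·74007554246657 = 76925228065277725280
k=4:  x_4 = 6083073·900386710067742990849+137·519712·76925228065277725280 = 10954236171143757109591351297,  y_4 = 6083073·76925228065277725280+519712·900386710067742990849 = 935883555725460013412300928
k=5:  x_5 = 6083073·10954236171143757109591351297+137·519712·935883555725460013412300928 = 133270836576615035597116312473600513,  y_5 = 6083073·935883555725460013412300928+519712·10954236171143757109591351297 = 11386095977955005515107946008258208

6083073 519712
74007554246657 6322892069952
900386710067742990849 76925228065277725280
10954236171143757109591351297 935883555725460013412300928
133270836576615035597116312473600513 11386095977955005515107946008258208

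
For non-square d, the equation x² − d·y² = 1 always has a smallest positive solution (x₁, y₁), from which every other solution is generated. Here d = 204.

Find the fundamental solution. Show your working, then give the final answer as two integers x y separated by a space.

√204 = [14; 3,1,1,6,1,1,3,28, …], period ℓ=8 (even) → k=7
step 0: (14, 1)  from 14·(1,0) + (0,1)
step 1: (43, 3)  from 3·(14,1) + (1,0)
…
step 3: (100, 7)  from 1·(57,4) + (43,3)
…
step 5: (757, 53)  from 1·(657,46) + (100,7)
step 6: (1414, 99)  from 1·(757,53) + (657,46)
step 7: (4999, 350)  from 3·(1414,99) + (757,53)
fundamental: x₁=4999, y₁=350  (since 24990001 − 204·122500 = 1)

4999 350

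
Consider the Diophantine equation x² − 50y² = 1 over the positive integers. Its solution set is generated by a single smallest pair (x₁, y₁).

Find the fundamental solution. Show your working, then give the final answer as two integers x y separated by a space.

99 14

√50 = [7; 14, …], period ℓ=1 (odd) → k=1
i=0: a=7 ⇒ p=7, q=1
i=1: a=14 ⇒ p=99, q=14
fundamental: x₁=99, y₁=14  (since 9801 − 50·196 = 1)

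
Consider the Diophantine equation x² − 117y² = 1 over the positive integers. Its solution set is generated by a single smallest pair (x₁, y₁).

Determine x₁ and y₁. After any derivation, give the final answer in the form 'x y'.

649 60

[10; 1,4,2,4,1,20] for √117; ℓ=6 ⇒ convergent index 5
k=0  a_k=10  p_k/q_k = 10/1
…
k=4  a_k=4  p_k/q_k = 530/49
k=5  a_k=1  p_k/q_k = 649/60
(x₁, y₁) = (649, 60);  649² − 117·60² = 1 ✓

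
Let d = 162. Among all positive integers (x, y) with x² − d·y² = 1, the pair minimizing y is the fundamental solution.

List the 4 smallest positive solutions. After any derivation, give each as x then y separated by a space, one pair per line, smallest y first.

19601 1540
768398401 60371080
30122754096401 2366667076620
1180872205318713601 92778082677286160

[12; 1,2,1,2,12,2,1,2,1,24] for √162; ℓ=10 ⇒ convergent index 9
step 0: (12, 1)  from 12·(1,0) + (0,1)
step 1: (13, 1)  from 1·(12,1) + (1,0)
…
step 4: (140, 11)  from 2·(51,4) + (38,3)
…
step 6: (3602, 283)  from 2·(1731,136) + (140,11)
step 7: (5333, 419)  from 1·(3602,283) + (1731,136)
step 8: (14268, 1121)  from 2·(5333,419) + (3602,283)
step 9: (19601, 1540)  from 1·(14268,1121) + (5333,419)
(x₁, y₁) = (19601, 1540);  19601² − 162·1540² = 1 ✓
(x_2, y_2) = (19601·19601 + 162·1540·1540, 19601·1540 + 1540·19601) = (768398401, 60371080)
(x_3, y_3) = (19601·768398401 + 162·1540·60371080, 19601·60371080 + 1540·768398401) = (30122754096401, 2366667076620)
(x_4, y_4) = (19601·30122754096401 + 162·1540·2366667076620, 19601·2366667076620 + 1540·30122754096401) = (1180872205318713601, 92778082677286160)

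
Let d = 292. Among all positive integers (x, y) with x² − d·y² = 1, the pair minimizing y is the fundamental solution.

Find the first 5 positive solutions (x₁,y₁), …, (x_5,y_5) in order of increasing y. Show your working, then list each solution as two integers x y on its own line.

2281249 133500
10408194000001 609093483000
47487364308614281249 2778987798000400500
216661004683313632776000001 12679126270400622186966000
988515400545561595548925838281249 57848488250447518938990000667500

[17; 11,2,1,3,8,3,1,2,11,34] for √292; ℓ=10 ⇒ convergent index 9
step 0: (17, 1)  from 17·(1,0) + (0,1)
step 1: (188, 11)  from 11·(17,1) + (1,0)
step 2: (393, 23)  from 2·(188,11) + (17,1)
step 3: (581, 34)  from 1·(393,23) + (188,11)
…
step 6: (55143, 3227)  from 3·(17669,1034) + (2136,125)
step 7: (72812, 4261)  from 1·(55143,3227) + (17669,1034)
step 8: (200767, 11749)  from 2·(72812,4261) + (55143,3227)
step 9: (2281249, 133500)  from 11·(200767,11749) + (72812,4261)
(x₁, y₁) = (2281249, 133500);  2281249² − 292·133500² = 1 ✓
(2281249+133500√292)^2 = 10408194000001 + 609093483000√292
(2281249+133500√292)^3 = 47487364308614281249 + 2778987798000400500√292
(2281249+133500√292)^4 = 216661004683313632776000001 + 12679126270400622186966000√292
(2281249+133500√292)^5 = 988515400545561595548925838281249 + 57848488250447518938990000667500√292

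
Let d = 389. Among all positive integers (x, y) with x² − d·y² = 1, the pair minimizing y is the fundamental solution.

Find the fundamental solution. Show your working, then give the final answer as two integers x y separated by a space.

√389 → a₀=19, period (1,2,1,1,1,1,2,1,38); ℓ=9 odd so k=17
step 0: (19, 1)  from 19·(1,0) + (0,1)
…
step 3: (79, 4)  from 1·(59,3) + (20,1)
step 4: (138, 7)  from 1·(79,4) + (59,3)
step 5: (217, 11)  from 1·(138,7) + (79,4)
…
step 7: (927, 47)  from 2·(355,18) + (217,11)
…
step 12: (202418, 10263)  from 1·(151493,7681) + (50925,2582)
step 13: (353911, 17944)  from 1·(202418,10263) + (151493,7681)
step 14: (556329, 28207)  from 1·(353911,17944) + (202418,10263)
…
step 16: (2376809, 120509)  from 2·(910240,46151) + (556329,28207)
step 17: (3287049, 166660)  from 1·(2376809,120509) + (910240,46151)
(x₁, y₁) = (3287049, 166660);  3287049² − 389·166660² = 1 ✓

3287049 166660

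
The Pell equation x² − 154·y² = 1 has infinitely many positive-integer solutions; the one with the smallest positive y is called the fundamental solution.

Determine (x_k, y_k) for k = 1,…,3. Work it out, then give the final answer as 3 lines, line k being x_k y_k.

21295 1716
906954049 73084440
38627172925615 3112666297884

√154 → a₀=12, period (2,2,3,1,2,1,3,2,2,24); ℓ=10 even so k=9
a_0=12:  p_0=12·1+0=12,  q_0=12·0+1=1
…
a_6=1:  p_6=1·757+273=1030,  q_6=1·61+22=83
…
a_8=2:  p_8=2·3847+1030=8724,  q_8=2·310+83=703
a_9=2:  p_9=2·8724+3847=21295,  q_9=2·703+310=1716
fundamental: x₁=21295, y₁=1716  (since 453477025 − 154·2944656 = 1)
(21295+1716√154)^2 = 906954049 + 73084440√154
(21295+1716√154)^3 = 38627172925615 + 3112666297884√154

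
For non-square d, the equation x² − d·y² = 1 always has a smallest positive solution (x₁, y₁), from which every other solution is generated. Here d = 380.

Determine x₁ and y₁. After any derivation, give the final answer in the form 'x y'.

√380 → a₀=19, period (2,38); ℓ=2 even so k=1
k=0  a_k=19  p_k/q_k = 19/1
k=1  a_k=2  p_k/q_k = 39/2
→ (39, 2).  Check: 39²=1521, 380·2²=1520, difference 1.

39 2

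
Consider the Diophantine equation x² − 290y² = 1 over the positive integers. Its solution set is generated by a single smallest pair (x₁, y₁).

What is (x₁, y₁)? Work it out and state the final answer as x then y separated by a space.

[17; 34] for √290; ℓ=1 ⇒ convergent index 1
k=0  a_k=17  p_k/q_k = 17/1
k=1  a_k=34  p_k/q_k = 579/34
(x₁, y₁) = (579, 34);  579² − 290·34² = 1 ✓

579 34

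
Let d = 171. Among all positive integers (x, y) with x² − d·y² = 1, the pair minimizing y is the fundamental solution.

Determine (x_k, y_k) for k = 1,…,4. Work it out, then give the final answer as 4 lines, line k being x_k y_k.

√171 = [13; 13,26, …], period ℓ=2 (even) → k=1
a_0=13:  p_0=13·1+0=13,  q_0=13·0+1=1
a_1=13:  p_1=13·13+1=170,  q_1=13·1+0=13
fundamental: x₁=170, y₁=13  (since 28900 − 171·169 = 1)
k=2:  x_2 = 170·170+171·13·13 = 57799,  y_2 = 170·13+13·170 = 4420
k=3:  x_3 = 170·57799+171·13·4420 = 19651490,  y_3 = 170·4420+13·57799 = 1502787
k=4:  x_4 = 170·19651490+171·13·1502787 = 6681448801,  y_4 = 170·1502787+13·19651490 = 510943160

170 13
57799 4420
19651490 1502787
6681448801 510943160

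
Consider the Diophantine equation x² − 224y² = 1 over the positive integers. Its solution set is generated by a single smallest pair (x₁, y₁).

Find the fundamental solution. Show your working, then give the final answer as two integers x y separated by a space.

15 1

√224 = [14; 1,28, …], period ℓ=2 (even) → k=1
i=0: a=14 ⇒ p=14, q=1
i=1: a=1 ⇒ p=15, q=1
(x₁, y₁) = (15, 1);  15² − 224·1² = 1 ✓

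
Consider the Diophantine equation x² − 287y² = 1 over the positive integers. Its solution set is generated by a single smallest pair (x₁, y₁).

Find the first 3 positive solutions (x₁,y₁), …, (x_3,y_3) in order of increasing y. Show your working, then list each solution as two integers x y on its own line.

√287 → a₀=16, period (1,15,1,32); ℓ=4 even so k=3
step 0: (16, 1)  from 16·(1,0) + (0,1)
step 1: (17, 1)  from 1·(16,1) + (1,0)
step 2: (271, 16)  from 15·(17,1) + (16,1)
step 3: (288, 17)  from 1·(271,16) + (17,1)
fundamental: x₁=288, y₁=17  (since 82944 − 287·289 = 1)
n=2: (288,17)∘(288,17) = (288·288+287·17·17, 288·17+17·288) = (165887,9792)
n=3: (165887,9792)∘(288,17) = (288·165887+287·17·9792, 288·9792+17·165887) = (95550624,5640175)

288 17
165887 9792
95550624 5640175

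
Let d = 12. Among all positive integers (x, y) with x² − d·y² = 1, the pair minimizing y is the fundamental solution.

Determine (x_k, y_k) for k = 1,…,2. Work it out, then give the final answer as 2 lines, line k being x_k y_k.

7 2
97 28

√12 = [3; 2,6, …], period ℓ=2 (even) → k=1
a_0=3:  p_0=3·1+0=3,  q_0=3·0+1=1
a_1=2:  p_1=2·3+1=7,  q_1=2·1+0=2
fundamental: x₁=7, y₁=2  (since 49 − 12·4 = 1)
k=2:  x_2 = 7·7+12·2·2 = 97,  y_2 = 7·2+2·7 = 28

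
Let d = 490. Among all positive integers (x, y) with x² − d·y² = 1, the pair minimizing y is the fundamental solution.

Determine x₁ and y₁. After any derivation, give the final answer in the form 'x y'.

1039681 46968

[22; 7,2,1,4,4,4,1,2,7,44] for √490; ℓ=10 ⇒ convergent index 9
i=0: a=22 ⇒ p=22, q=1
…
i=2: a=2 ⇒ p=332, q=15
i=3: a=1 ⇒ p=487, q=22
i=4: a=4 ⇒ p=2280, q=103
…
i=6: a=4 ⇒ p=40708, q=1839
i=7: a=1 ⇒ p=50315, q=2273
i=8: a=2 ⇒ p=141338, q=6385
i=9: a=7 ⇒ p=1039681, q=46968
(x₁, y₁) = (1039681, 46968);  1039681² − 490·46968² = 1 ✓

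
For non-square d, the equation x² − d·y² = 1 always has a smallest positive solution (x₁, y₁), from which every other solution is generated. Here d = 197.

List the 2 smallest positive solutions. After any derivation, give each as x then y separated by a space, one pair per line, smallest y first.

393 28
308897 22008

[14; 28] for √197; ℓ=1 ⇒ convergent index 1
i=0: a=14 ⇒ p=14, q=1
i=1: a=28 ⇒ p=393, q=28
(x₁, y₁) = (393, 28);  393² − 197·28² = 1 ✓
(x_2, y_2) = (393·393 + 197·28·28, 393·28 + 28·393) = (308897, 22008)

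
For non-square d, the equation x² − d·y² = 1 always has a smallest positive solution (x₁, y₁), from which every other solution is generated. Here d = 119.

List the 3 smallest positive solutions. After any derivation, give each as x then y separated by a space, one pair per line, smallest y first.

[10; 1,9,1,20] for √119; ℓ=4 ⇒ convergent index 3
i=0: a=10 ⇒ p=10, q=1
…
i=2: a=9 ⇒ p=109, q=10
i=3: a=1 ⇒ p=120, q=11
fundamental: x₁=120, y₁=11  (since 14400 − 119·121 = 1)
k=2:  x_2 = 120·120+119·11·11 = 28799,  y_2 = 120·11+11·120 = 2640
k=3:  x_3 = 120·28799+119·11·2640 = 6911640,  y_3 = 120·2640+11·28799 = 633589

120 11
28799 2640
6911640 633589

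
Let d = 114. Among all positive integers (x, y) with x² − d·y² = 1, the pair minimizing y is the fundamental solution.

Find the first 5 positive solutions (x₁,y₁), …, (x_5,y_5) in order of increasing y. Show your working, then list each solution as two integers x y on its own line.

√114 = [10; 1,2,10,2,1,20, …], period ℓ=6 (even) → k=5
a_0=10:  p_0=10·1+0=10,  q_0=10·0+1=1
a_1=1:  p_1=1·10+1=11,  q_1=1·1+0=1
a_2=2:  p_2=2·11+10=32,  q_2=2·1+1=3
…
a_4=2:  p_4=2·331+32=694,  q_4=2·31+3=65
a_5=1:  p_5=1·694+331=1025,  q_5=1·65+31=96
(x₁, y₁) = (1025, 96);  1025² − 114·96² = 1 ✓
n=2: (1025,96)∘(1025,96) = (1025·1025+114·96·96, 1025·96+96·1025) = (2101249,196800)
n=3: (2101249,196800)∘(1025,96) = (1025·2101249+114·96·196800, 1025·196800+96·2101249) = (4307559425,403439904)
n=4: (4307559425,403439904)∘(1025,96) = (1025·4307559425+114·96·403439904, 1025·403439904+96·4307559425) = (8830494720001,827051606400)
n=5: (8830494720001,827051606400)∘(1025,96) = (1025·8830494720001+114·96·827051606400, 1025·827051606400+96·8830494720001) = (18102509868442625,1695455389680096)

1025 96
2101249 196800
4307559425 403439904
8830494720001 827051606400
18102509868442625 1695455389680096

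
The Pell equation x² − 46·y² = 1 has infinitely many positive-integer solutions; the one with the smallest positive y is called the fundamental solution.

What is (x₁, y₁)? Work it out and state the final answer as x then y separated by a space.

24335 3588

[6; 1,3,1,1,2,6,2,1,1,3,1,12] for √46; ℓ=12 ⇒ convergent index 11
a_0=6:  p_0=6·1+0=6,  q_0=6·0+1=1
a_1=1:  p_1=1·6+1=7,  q_1=1·1+0=1
…
a_3=1:  p_3=1·27+7=34,  q_3=1·4+1=5
a_4=1:  p_4=1·34+27=61,  q_4=1·5+4=9
a_5=2:  p_5=2·61+34=156,  q_5=2·9+5=23
a_6=6:  p_6=6·156+61=997,  q_6=6·23+9=147
a_7=2:  p_7=2·997+156=2150,  q_7=2·147+23=317
…
a_10=3:  p_10=3·5297+3147=19038,  q_10=3·781+464=2807
a_11=1:  p_11=1·19038+5297=24335,  q_11=1·2807+781=3588
→ (24335, 3588).  Check: 24335²=592192225, 46·3588²=592192224, difference 1.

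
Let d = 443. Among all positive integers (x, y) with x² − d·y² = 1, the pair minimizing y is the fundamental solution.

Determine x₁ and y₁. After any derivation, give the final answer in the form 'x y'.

√443 = [21; 21,42, …], period ℓ=2 (even) → k=1
step 0: (21, 1)  from 21·(1,0) + (0,1)
step 1: (442, 21)  from 21·(21,1) + (1,0)
(x₁, y₁) = (442, 21);  442² − 443·21² = 1 ✓

442 21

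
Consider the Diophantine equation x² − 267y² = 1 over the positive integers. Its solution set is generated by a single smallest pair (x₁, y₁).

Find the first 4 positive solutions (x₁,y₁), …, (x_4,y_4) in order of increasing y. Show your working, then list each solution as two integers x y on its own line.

2402 147
11539207 706188
55434348026 3392527005
266306596377697 16297699025832

d=267: √d = [16; 2,1,15,1,2,32] (ℓ=6, even), read p_5/q_5
step 0: (16, 1)  from 16·(1,0) + (0,1)
…
step 3: (768, 47)  from 15·(49,3) + (33,2)
step 4: (817, 50)  from 1·(768,47) + (49,3)
step 5: (2402, 147)  from 2·(817,50) + (768,47)
(x₁, y₁) = (2402, 147);  2402² − 267·147² = 1 ✓
(2402+147√267)^2 = 11539207 + 706188√267
(2402+147√267)^3 = 55434348026 + 3392527005√267
(2402+147√267)^4 = 266306596377697 + 16297699025832√267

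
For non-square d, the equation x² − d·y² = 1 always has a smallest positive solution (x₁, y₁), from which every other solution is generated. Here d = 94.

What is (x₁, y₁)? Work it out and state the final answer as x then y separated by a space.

2143295 221064

√94 → a₀=9, period (1,2,3,1,1,…,2,1,18); ℓ=16 even so k=15
i=0: a=9 ⇒ p=9, q=1
i=1: a=1 ⇒ p=10, q=1
i=2: a=2 ⇒ p=29, q=3
…
i=6: a=5 ⇒ p=1241, q=128
…
i=8: a=8 ⇒ p=12953, q=1336
…
i=11: a=1 ⇒ p=99455, q=10258
…
i=14: a=2 ⇒ p=1490361, q=153719
i=15: a=1 ⇒ p=2143295, q=221064
→ (2143295, 221064).  Check: 2143295²=4593713457025, 94·221064²=4593713457024, difference 1.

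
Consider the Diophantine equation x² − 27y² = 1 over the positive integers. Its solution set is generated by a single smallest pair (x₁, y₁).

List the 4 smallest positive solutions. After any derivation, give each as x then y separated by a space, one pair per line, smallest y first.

26 5
1351 260
70226 13515
3650401 702520

d=27: √d = [5; 5,10] (ℓ=2, even), read p_1/q_1
k=0  a_k=5  p_k/q_k = 5/1
k=1  a_k=5  p_k/q_k = 26/5
→ (26, 5).  Check: 26²=676, 27·5²=675, difference 1.
(x_2, y_2) = (26·26 + 27·5·5, 26·5 + 5·26) = (1351, 260)
(x_3, y_3) = (26·1351 + 27·5·260, 26·260 + 5·1351) = (70226, 13515)
(x_4, y_4) = (26·70226 + 27·5·13515, 26·13515 + 5·70226) = (3650401, 702520)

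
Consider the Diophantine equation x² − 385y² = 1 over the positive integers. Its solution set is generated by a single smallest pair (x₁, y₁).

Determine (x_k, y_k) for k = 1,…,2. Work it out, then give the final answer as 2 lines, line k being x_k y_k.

[19; 1,1,1,1,1,…,1,1,38] for √385; ℓ=16 ⇒ convergent index 15
k=0  a_k=19  p_k/q_k = 19/1
…
k=4  a_k=1  p_k/q_k = 98/5
…
k=7  a_k=1  p_k/q_k = 726/37
…
k=12  a_k=1  p_k/q_k = 23271/1186
…
k=14  a_k=1  p_k/q_k = 59551/3035
k=15  a_k=1  p_k/q_k = 95831/4884
fundamental: x₁=95831, y₁=4884  (since 9183580561 − 385·23853456 = 1)
n=2: (95831,4884)∘(95831,4884) = (95831·95831+385·4884·4884, 95831·4884+4884·95831) = (18367161121,936077208)

95831 4884
18367161121 936077208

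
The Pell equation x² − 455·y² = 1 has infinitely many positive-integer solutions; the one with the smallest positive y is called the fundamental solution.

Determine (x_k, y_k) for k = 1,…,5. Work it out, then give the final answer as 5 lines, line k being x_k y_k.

64 3
8191 384
1048384 49149
134184961 6290688
17174626624 805158915

d=455: √d = [21; 3,42] (ℓ=2, even), read p_1/q_1
k=0  a_k=21  p_k/q_k = 21/1
k=1  a_k=3  p_k/q_k = 64/3
fundamental: x₁=64, y₁=3  (since 4096 − 455·9 = 1)
n=2: (64,3)∘(64,3) = (64·64+455·3·3, 64·3+3·64) = (8191,384)
n=3: (8191,384)∘(64,3) = (64·8191+455·3·384, 64·384+3·8191) = (1048384,49149)
n=4: (1048384,49149)∘(64,3) = (64·1048384+455·3·49149, 64·49149+3·1048384) = (134184961,6290688)
n=5: (134184961,6290688)∘(64,3) = (64·134184961+455·3·6290688, 64·6290688+3·134184961) = (17174626624,805158915)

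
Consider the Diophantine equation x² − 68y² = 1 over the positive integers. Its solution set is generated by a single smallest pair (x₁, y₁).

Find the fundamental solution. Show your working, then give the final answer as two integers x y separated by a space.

√68 = [8; 4,16, …], period ℓ=2 (even) → k=1
a_0=8:  p_0=8·1+0=8,  q_0=8·0+1=1
a_1=4:  p_1=4·8+1=33,  q_1=4·1+0=4
fundamental: x₁=33, y₁=4  (since 1089 − 68·16 = 1)

33 4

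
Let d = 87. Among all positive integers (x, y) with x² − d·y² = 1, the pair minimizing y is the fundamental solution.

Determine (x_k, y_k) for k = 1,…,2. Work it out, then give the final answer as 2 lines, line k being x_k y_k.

28 3
1567 168

[9; 3,18] for √87; ℓ=2 ⇒ convergent index 1
a_0=9:  p_0=9·1+0=9,  q_0=9·0+1=1
a_1=3:  p_1=3·9+1=28,  q_1=3·1+0=3
fundamental: x₁=28, y₁=3  (since 784 − 87·9 = 1)
(x_2, y_2) = (28·28 + 87·3·3, 28·3 + 3·28) = (1567, 168)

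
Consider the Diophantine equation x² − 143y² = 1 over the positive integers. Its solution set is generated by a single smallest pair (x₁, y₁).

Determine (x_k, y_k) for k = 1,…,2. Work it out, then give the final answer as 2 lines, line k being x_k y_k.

d=143: √d = [11; 1,22] (ℓ=2, even), read p_1/q_1
a_0=11:  p_0=11·1+0=11,  q_0=11·0+1=1
a_1=1:  p_1=1·11+1=12,  q_1=1·1+0=1
fundamental: x₁=12, y₁=1  (since 144 − 143·1 = 1)
k=2:  x_2 = 12·12+143·1·1 = 287,  y_2 = 12·1+1·12 = 24

12 1
287 24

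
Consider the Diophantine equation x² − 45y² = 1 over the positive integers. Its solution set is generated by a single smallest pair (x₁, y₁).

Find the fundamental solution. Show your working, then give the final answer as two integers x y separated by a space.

161 24

√45 → a₀=6, period (1,2,2,2,1,12); ℓ=6 even so k=5
k=0  a_k=6  p_k/q_k = 6/1
k=1  a_k=1  p_k/q_k = 7/1
k=2  a_k=2  p_k/q_k = 20/3
…
k=4  a_k=2  p_k/q_k = 114/17
k=5  a_k=1  p_k/q_k = 161/24
→ (161, 24).  Check: 161²=25921, 45·24²=25920, difference 1.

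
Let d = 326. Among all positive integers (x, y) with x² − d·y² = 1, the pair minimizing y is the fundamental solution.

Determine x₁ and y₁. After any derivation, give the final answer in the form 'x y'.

√326 → a₀=18, period (18,36); ℓ=2 even so k=1
i=0: a=18 ⇒ p=18, q=1
i=1: a=18 ⇒ p=325, q=18
→ (325, 18).  Check: 325²=105625, 326·18²=105624, difference 1.

325 18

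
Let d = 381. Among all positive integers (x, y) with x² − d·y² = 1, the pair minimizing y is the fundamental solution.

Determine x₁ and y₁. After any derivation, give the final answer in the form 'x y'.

[19; 1,1,12,1,1,38] for √381; ℓ=6 ⇒ convergent index 5
a_0=19:  p_0=19·1+0=19,  q_0=19·0+1=1
a_1=1:  p_1=1·19+1=20,  q_1=1·1+0=1
…
a_4=1:  p_4=1·488+39=527,  q_4=1·25+2=27
a_5=1:  p_5=1·527+488=1015,  q_5=1·27+25=52
(x₁, y₁) = (1015, 52);  1015² − 381·52² = 1 ✓

1015 52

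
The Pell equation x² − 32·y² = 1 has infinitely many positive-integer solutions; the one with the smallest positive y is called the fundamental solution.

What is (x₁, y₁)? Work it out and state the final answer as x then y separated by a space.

17 3

√32 → a₀=5, period (1,1,1,10); ℓ=4 even so k=3
step 0: (5, 1)  from 5·(1,0) + (0,1)
step 1: (6, 1)  from 1·(5,1) + (1,0)
step 2: (11, 2)  from 1·(6,1) + (5,1)
step 3: (17, 3)  from 1·(11,2) + (6,1)
fundamental: x₁=17, y₁=3  (since 289 − 32·9 = 1)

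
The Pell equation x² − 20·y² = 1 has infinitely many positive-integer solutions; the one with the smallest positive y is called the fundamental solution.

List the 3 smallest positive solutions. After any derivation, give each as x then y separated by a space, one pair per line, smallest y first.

9 2
161 36
2889 646

[4; 2,8] for √20; ℓ=2 ⇒ convergent index 1
k=0  a_k=4  p_k/q_k = 4/1
k=1  a_k=2  p_k/q_k = 9/2
(x₁, y₁) = (9, 2);  9² − 20·2² = 1 ✓
(9+2√20)^2 = 161 + 36√20
(9+2√20)^3 = 2889 + 646√20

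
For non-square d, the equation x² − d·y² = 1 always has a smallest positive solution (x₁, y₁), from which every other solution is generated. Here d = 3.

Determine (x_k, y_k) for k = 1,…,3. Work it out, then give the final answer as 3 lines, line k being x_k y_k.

√3 = [1; 1,2, …], period ℓ=2 (even) → k=1
i=0: a=1 ⇒ p=1, q=1
i=1: a=1 ⇒ p=2, q=1
(x₁, y₁) = (2, 1);  2² − 3·1² = 1 ✓
n=2: (2,1)∘(2,1) = (2·2+3·1·1, 2·1+1·2) = (7,4)
n=3: (7,4)∘(2,1) = (2·7+3·1·4, 2·4+1·7) = (26,15)

2 1
7 4
26 15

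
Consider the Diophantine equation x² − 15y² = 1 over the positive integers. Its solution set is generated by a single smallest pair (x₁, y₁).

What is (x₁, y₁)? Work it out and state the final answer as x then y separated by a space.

4 1

[3; 1,6] for √15; ℓ=2 ⇒ convergent index 1
a_0=3:  p_0=3·1+0=3,  q_0=3·0+1=1
a_1=1:  p_1=1·3+1=4,  q_1=1·1+0=1
(x₁, y₁) = (4, 1);  4² − 15·1² = 1 ✓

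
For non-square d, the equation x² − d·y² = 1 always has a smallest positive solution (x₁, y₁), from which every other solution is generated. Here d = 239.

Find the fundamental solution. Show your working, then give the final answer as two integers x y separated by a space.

6195120 400729

[15; 2,5,1,2,4,15,4,2,1,5,2,30] for √239; ℓ=12 ⇒ convergent index 11
k=0  a_k=15  p_k/q_k = 15/1
k=1  a_k=2  p_k/q_k = 31/2
…
k=3  a_k=1  p_k/q_k = 201/13
…
k=5  a_k=4  p_k/q_k = 2489/161
k=6  a_k=15  p_k/q_k = 37907/2452
…
k=10  a_k=5  p_k/q_k = 2847431/184185
k=11  a_k=2  p_k/q_k = 6195120/400729
fundamental: x₁=6195120, y₁=400729  (since 38379511814400 − 239·160583731441 = 1)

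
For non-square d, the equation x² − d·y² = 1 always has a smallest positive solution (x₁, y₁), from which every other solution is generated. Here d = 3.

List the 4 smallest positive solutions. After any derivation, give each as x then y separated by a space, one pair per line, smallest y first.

√3 → a₀=1, period (1,2); ℓ=2 even so k=1
a_0=1:  p_0=1·1+0=1,  q_0=1·0+1=1
a_1=1:  p_1=1·1+1=2,  q_1=1·1+0=1
(x₁, y₁) = (2, 1);  2² − 3·1² = 1 ✓
(2+1√3)^2 = 7 + 4√3
(2+1√3)^3 = 26 + 15√3
(2+1√3)^4 = 97 + 56√3

2 1
7 4
26 15
97 56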